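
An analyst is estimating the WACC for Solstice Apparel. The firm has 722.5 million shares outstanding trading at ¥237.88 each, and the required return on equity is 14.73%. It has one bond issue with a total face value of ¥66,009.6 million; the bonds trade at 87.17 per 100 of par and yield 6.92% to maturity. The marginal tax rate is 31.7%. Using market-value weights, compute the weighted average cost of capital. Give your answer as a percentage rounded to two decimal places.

12.22%

Market value of equity E = 237.88 × 722.5m = 171868.3m. Market value of debt D = 66009.6m × 87.17/100 = 57540.56832m.
Total capital V = 171868.3 + 57540.56832 = 229408.86832.
Equity: weight = 171868.3/229408.86832 = 0.7492; cost = 14.73%.
Bonds outstanding: weight = 57540.56832/229408.86832 = 0.2508; after-tax cost = 6.92% × (1 − 31.7%) = 4.7264%.
WACC = 0.7492 × 14.7300% + 0.2508 × 4.7264% = 12.2209%.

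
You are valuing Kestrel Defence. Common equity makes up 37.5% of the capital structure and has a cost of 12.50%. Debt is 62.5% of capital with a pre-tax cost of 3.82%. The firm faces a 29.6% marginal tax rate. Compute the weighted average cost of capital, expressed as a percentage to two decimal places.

After-tax cost of debt = 3.82% × (1 − 29.6%) = 2.6893%.
WACC = 0.375 × 12.5000% + 0.625 × 2.6893% = 6.3683%.

6.37%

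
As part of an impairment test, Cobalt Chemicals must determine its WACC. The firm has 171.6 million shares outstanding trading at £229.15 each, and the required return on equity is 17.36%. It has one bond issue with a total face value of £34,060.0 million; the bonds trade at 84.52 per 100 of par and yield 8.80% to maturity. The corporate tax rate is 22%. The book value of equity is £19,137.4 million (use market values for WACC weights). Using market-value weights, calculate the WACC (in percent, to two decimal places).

Market value of equity E = 229.15 × 171.6m = 39322.14m. Market value of debt D = 34060m × 84.52/100 = 28787.512m.
Total capital V = 39322.14 + 28787.512 = 68109.652.
Equity: weight = 39322.14/68109.652 = 0.5773; cost = 17.36%.
Bonds outstanding: weight = 28787.512/68109.652 = 0.4227; after-tax cost = 8.8% × (1 − 22%) = 6.8640%.
WACC = 0.5773 × 17.3600% + 0.4227 × 6.8640% = 12.9237%.

12.92%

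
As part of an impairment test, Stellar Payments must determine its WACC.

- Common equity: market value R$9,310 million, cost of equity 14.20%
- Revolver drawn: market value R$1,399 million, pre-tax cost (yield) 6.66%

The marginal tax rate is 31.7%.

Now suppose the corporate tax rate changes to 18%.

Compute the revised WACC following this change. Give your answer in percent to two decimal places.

13.06%

After the change:
Total capital V = 9310 + 1399 = 10709.
Equity: weight = 9310/10709 = 0.8694; cost = 14.2%.
Revolver drawn: weight = 1399/10709 = 0.1306; after-tax cost = 6.66% × (1 − 18%) = 5.4612%.
WACC = 0.8694 × 14.2000% + 0.1306 × 5.4612% = 13.0584%.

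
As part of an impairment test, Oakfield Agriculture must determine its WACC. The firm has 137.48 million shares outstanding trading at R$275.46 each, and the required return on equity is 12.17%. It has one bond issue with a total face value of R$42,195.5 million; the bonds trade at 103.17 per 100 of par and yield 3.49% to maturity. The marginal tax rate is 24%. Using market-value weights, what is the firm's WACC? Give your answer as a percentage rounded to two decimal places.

Market value of equity E = 275.46 × 137.48m = 37870.2408m. Market value of debt D = 42195.5m × 103.17/100 = 43533.09735m.
Total capital V = 37870.2408 + 43533.09735 = 81403.33815.
Equity: weight = 37870.2408/81403.33815 = 0.4652; cost = 12.17%.
Bonds outstanding: weight = 43533.09735/81403.33815 = 0.5348; after-tax cost = 3.49% × (1 − 24%) = 2.6524%.
WACC = 0.4652 × 12.1700% + 0.5348 × 2.6524% = 7.0802%.

7.08%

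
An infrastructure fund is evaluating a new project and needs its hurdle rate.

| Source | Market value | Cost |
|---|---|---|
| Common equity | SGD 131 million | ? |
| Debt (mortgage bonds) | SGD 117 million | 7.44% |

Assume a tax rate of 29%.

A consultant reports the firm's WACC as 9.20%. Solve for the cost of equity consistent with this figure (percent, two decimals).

12.70%

Total capital V = 131 + 117 = 248.
Equity weight = 131/248 = 0.5282.
Mortgage bonds weight = 117/248 = 0.4718.
Debt contribution = 0.4718 × 7.44% × (1 − 29%) = 2.4921%.
Required equity contribution = 9.2% − 2.4921% = 6.7079%.
Re = 6.7079% / 0.5282 = 12.6989%.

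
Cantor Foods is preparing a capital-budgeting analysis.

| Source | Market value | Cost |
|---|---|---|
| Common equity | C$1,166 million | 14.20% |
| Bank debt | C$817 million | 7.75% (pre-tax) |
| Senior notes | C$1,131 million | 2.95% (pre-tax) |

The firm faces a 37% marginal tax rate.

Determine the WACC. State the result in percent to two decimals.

7.27%

Total capital V = 1166 + 817 + 1131 = 3114.
Equity: weight = 1166/3114 = 0.3744; cost = 14.2%.
Bank debt: weight = 817/3114 = 0.2624; after-tax cost = 7.75% × (1 − 37%) = 4.8825%.
Senior notes: weight = 1131/3114 = 0.3632; after-tax cost = 2.95% × (1 − 37%) = 1.8585%.
WACC = 0.3744 × 14.2000% + 0.2624 × 4.8825% + 0.3632 × 1.8585% = 7.2730%.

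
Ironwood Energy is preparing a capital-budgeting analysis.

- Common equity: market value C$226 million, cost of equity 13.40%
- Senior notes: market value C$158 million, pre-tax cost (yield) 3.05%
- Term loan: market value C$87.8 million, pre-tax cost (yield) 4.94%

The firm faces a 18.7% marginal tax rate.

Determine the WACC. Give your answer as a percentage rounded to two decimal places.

Total capital V = 226 + 158 + 87.8 = 471.8.
Equity: weight = 226/471.8 = 0.4790; cost = 13.4%.
Senior notes: weight = 158/471.8 = 0.3349; after-tax cost = 3.05% × (1 − 18.7%) = 2.4796%.
Term loan: weight = 87.8/471.8 = 0.1861; after-tax cost = 4.94% × (1 − 18.7%) = 4.0162%.
WACC = 0.4790 × 13.4000% + 0.3349 × 2.4796% + 0.1861 × 4.0162% = 7.9966%.

8.00%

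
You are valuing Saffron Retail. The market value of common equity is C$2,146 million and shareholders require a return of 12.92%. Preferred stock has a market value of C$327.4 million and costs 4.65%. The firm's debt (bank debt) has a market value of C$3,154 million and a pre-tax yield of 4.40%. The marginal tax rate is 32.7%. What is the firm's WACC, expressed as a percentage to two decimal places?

Total capital V = 2146 + 327.4 + 3154 = 5627.4.
Equity: weight = 2146/5627.4 = 0.3813; cost = 12.92%.
Preferred: weight = 327.4/5627.4 = 0.0582; cost = 4.65%.
Bank debt: weight = 3154/5627.4 = 0.5605; after-tax cost = 4.4% × (1 − 32.7%) = 2.9612%.
WACC = 0.3813 × 12.9200% + 0.0582 × 4.6500% + 0.5605 × 2.9612% = 6.8572%.

6.86%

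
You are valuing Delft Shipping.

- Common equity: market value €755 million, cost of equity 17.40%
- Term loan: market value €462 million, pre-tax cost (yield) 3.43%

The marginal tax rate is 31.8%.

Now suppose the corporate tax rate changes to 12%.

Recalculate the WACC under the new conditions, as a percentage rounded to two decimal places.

After the change:
Total capital V = 755 + 462 = 1217.
Equity: weight = 755/1217 = 0.6204; cost = 17.4%.
Term loan: weight = 462/1217 = 0.3796; after-tax cost = 3.43% × (1 − 12%) = 3.0184%.
WACC = 0.6204 × 17.4000% + 0.3796 × 3.0184% = 11.9404%.

11.94%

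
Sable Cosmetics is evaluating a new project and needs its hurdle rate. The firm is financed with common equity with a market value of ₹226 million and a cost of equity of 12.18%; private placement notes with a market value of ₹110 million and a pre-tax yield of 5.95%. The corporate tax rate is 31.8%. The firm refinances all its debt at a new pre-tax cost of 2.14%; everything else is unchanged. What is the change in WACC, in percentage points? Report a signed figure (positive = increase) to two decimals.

-0.85 pp

Current WACC:
Total capital V = 226 + 110 = 336.
Equity: weight = 226/336 = 0.6726; cost = 12.18%.
Private placement notes: weight = 110/336 = 0.3274; after-tax cost = 5.95% × (1 − 31.8%) = 4.0579%.
WACC = 0.6726 × 12.1800% + 0.3274 × 4.0579% = 9.5210%.
After the change:
Total capital V = 226 + 110 = 336.
Equity: weight = 226/336 = 0.6726; cost = 12.18%.
Private placement notes: weight = 110/336 = 0.3274; after-tax cost = 2.14% × (1 − 31.8%) = 1.4595%.
WACC = 0.6726 × 12.1800% + 0.3274 × 1.4595% = 8.6703%.
Change in WACC = 8.6703% − 9.5210% = -0.8507 pp.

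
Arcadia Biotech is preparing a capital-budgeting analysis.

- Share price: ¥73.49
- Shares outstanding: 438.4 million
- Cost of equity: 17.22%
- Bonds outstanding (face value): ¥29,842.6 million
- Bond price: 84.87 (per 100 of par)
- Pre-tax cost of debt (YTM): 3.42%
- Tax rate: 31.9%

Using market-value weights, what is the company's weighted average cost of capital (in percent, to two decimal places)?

10.67%

Market value of equity E = 73.49 × 438.4m = 32218.016m. Market value of debt D = 29842.6m × 84.87/100 = 25327.41462m.
Total capital V = 32218.016 + 25327.41462 = 57545.43062.
Equity: weight = 32218.016/57545.43062 = 0.5599; cost = 17.22%.
Bonds outstanding: weight = 25327.41462/57545.43062 = 0.4401; after-tax cost = 3.42% × (1 − 31.9%) = 2.3290%.
WACC = 0.5599 × 17.2200% + 0.4401 × 2.3290% = 10.6660%.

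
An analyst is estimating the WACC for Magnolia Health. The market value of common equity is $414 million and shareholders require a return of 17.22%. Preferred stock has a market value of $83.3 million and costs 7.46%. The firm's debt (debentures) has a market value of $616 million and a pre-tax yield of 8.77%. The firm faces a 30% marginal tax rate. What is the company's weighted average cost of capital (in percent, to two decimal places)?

10.36%

Total capital V = 414 + 83.3 + 616 = 1113.3.
Equity: weight = 414/1113.3 = 0.3719; cost = 17.22%.
Preferred: weight = 83.3/1113.3 = 0.0748; cost = 7.46%.
Debentures: weight = 616/1113.3 = 0.5533; after-tax cost = 8.77% × (1 − 30%) = 6.1390%.
WACC = 0.3719 × 17.2200% + 0.0748 × 7.4600% + 0.5533 × 6.1390% = 10.3585%.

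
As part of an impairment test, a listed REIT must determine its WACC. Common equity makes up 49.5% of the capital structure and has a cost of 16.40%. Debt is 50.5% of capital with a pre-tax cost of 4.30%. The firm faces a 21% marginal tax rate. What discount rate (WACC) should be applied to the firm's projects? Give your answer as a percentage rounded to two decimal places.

9.83%

After-tax cost of debt = 4.3% × (1 − 21%) = 3.3970%.
WACC = 0.495 × 16.4000% + 0.505 × 3.3970% = 9.8335%.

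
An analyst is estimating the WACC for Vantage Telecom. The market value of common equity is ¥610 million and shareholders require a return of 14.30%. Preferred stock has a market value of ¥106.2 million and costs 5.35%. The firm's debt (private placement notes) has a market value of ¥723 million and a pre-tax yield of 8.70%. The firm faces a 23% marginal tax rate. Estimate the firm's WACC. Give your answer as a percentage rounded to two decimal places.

Total capital V = 610 + 106.2 + 723 = 1439.2.
Equity: weight = 610/1439.2 = 0.4238; cost = 14.3%.
Preferred: weight = 106.2/1439.2 = 0.0738; cost = 5.35%.
Private placement notes: weight = 723/1439.2 = 0.5024; after-tax cost = 8.7% × (1 − 23%) = 6.6990%.
WACC = 0.4238 × 14.3000% + 0.0738 × 5.3500% + 0.5024 × 6.6990% = 9.8211%.

9.82%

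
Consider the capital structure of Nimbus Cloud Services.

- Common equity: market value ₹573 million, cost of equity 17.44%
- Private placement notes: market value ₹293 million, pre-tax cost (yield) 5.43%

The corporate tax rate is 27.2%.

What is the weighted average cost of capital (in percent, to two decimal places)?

Total capital V = 573 + 293 = 866.
Equity: weight = 573/866 = 0.6617; cost = 17.44%.
Private placement notes: weight = 293/866 = 0.3383; after-tax cost = 5.43% × (1 − 27.2%) = 3.9530%.
WACC = 0.6617 × 17.4400% + 0.3383 × 3.9530% = 12.8769%.

12.88%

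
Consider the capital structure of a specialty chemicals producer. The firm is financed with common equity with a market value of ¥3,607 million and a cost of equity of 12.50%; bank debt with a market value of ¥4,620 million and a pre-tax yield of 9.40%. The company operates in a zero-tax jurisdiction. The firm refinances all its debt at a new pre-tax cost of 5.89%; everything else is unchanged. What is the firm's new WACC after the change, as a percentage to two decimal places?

After the change:
Total capital V = 3607 + 4620 = 8227.
Equity: weight = 3607/8227 = 0.4384; cost = 12.5%.
Bank debt: weight = 4620/8227 = 0.5616; after-tax cost = 5.89% × (1 − 0%) = 5.8900%.
WACC = 0.4384 × 12.5000% + 0.5616 × 5.8900% = 8.7881%.

8.79%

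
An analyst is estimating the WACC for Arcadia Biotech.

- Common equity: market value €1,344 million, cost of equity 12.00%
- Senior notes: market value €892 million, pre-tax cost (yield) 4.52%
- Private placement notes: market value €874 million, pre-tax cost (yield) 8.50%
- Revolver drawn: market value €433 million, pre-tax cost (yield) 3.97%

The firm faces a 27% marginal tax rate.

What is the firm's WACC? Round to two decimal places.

Total capital V = 1344 + 892 + 874 + 433 = 3543.
Equity: weight = 1344/3543 = 0.3793; cost = 12%.
Senior notes: weight = 892/3543 = 0.2518; after-tax cost = 4.52% × (1 − 27%) = 3.2996%.
Private placement notes: weight = 874/3543 = 0.2467; after-tax cost = 8.5% × (1 − 27%) = 6.2050%.
Revolver drawn: weight = 433/3543 = 0.1222; after-tax cost = 3.97% × (1 − 27%) = 2.8981%.
WACC = 0.3793 × 12.0000% + 0.2518 × 3.2996% + 0.2467 × 6.2050% + 0.1222 × 2.8981% = 7.2677%.

7.27%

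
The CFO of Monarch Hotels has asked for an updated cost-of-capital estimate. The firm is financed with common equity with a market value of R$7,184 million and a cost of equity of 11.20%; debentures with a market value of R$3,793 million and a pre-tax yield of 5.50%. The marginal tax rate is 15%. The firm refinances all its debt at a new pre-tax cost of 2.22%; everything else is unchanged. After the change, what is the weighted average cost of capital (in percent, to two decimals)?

After the change:
Total capital V = 7184 + 3793 = 10977.
Equity: weight = 7184/10977 = 0.6545; cost = 11.2%.
Debentures: weight = 3793/10977 = 0.3455; after-tax cost = 2.22% × (1 − 15%) = 1.8870%.
WACC = 0.6545 × 11.2000% + 0.3455 × 1.8870% = 7.9820%.

7.98%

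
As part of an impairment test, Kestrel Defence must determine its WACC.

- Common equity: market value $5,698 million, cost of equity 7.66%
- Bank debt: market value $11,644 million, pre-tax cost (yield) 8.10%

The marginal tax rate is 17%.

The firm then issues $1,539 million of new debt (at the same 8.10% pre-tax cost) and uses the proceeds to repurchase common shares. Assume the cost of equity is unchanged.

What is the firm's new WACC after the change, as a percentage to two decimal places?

After the change:
Total capital V = 4159 + 13183 = 17342.
Equity: weight = 4159/17342 = 0.2398; cost = 7.66%.
Bank debt: weight = 13183/17342 = 0.7602; after-tax cost = 8.1% × (1 − 17%) = 6.7230%.
WACC = 0.2398 × 7.6600% + 0.7602 × 6.7230% = 6.9477%.

6.95%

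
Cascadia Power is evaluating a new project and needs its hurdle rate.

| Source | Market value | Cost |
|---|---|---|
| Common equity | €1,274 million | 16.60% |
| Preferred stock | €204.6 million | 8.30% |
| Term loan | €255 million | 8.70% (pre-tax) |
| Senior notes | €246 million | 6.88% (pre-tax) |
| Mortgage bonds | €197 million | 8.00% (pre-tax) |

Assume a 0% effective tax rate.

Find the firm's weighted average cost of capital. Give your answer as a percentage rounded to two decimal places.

Total capital V = 1274 + 204.6 + 255 + 246 + 197 = 2176.6.
Equity: weight = 1274/2176.6 = 0.5853; cost = 16.6%.
Preferred: weight = 204.6/2176.6 = 0.0940; cost = 8.3%.
Term loan: weight = 255/2176.6 = 0.1172; after-tax cost = 8.7% × (1 − 0%) = 8.7000%.
Senior notes: weight = 246/2176.6 = 0.1130; after-tax cost = 6.88% × (1 − 0%) = 6.8800%.
Mortgage bonds: weight = 197/2176.6 = 0.0905; after-tax cost = 8% × (1 − 0%) = 8.0000%.
WACC = 0.5853 × 16.6000% + 0.0940 × 8.3000% + 0.1172 × 8.7000% + 0.1130 × 6.8800% + 0.0905 × 8.0000% = 13.0173%.

13.02%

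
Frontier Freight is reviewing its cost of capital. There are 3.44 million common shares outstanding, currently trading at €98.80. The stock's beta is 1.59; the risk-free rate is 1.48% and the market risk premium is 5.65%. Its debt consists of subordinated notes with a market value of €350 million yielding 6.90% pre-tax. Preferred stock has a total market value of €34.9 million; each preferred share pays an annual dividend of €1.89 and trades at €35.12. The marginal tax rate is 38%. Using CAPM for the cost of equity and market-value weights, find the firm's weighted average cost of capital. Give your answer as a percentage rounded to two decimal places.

7.23%

Cost of equity via CAPM: Re = 1.48% + 1.59 × 5.65% = 10.4635%.
Cost of preferred: Rp = 1.89 / 35.12 = 5.3815%.
Market value of equity E = 98.8 × 3.44m = 339.872m.
Total capital V = 339.872 + 34.9 + 350 = 724.772.
Equity: weight = 339.872/724.772 = 0.4689; cost = 10.4635%.
Preferred: weight = 34.9/724.772 = 0.0482; cost = 5.3815%.
Subordinated notes: weight = 350/724.772 = 0.4829; after-tax cost = 6.9% × (1 − 38%) = 4.2780%.
WACC = 0.4689 × 10.4635% + 0.0482 × 5.3815% + 0.4829 × 4.2780% = 7.2317%.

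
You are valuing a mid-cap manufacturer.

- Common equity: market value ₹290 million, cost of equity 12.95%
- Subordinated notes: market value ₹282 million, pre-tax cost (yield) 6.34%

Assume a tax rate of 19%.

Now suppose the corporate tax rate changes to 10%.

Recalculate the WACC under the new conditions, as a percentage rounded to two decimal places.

9.38%

After the change:
Total capital V = 290 + 282 = 572.
Equity: weight = 290/572 = 0.5070; cost = 12.95%.
Subordinated notes: weight = 282/572 = 0.4930; after-tax cost = 6.34% × (1 − 10%) = 5.7060%.
WACC = 0.5070 × 12.9500% + 0.4930 × 5.7060% = 9.3787%.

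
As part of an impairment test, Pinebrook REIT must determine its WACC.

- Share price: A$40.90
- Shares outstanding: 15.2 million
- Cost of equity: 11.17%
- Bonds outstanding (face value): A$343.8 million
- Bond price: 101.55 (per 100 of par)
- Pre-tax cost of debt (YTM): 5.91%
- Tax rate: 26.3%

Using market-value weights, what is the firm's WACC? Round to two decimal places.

8.72%

Market value of equity E = 40.9 × 15.2m = 621.68m. Market value of debt D = 343.8m × 101.55/100 = 349.1289m.
Total capital V = 621.68 + 349.1289 = 970.8089.
Equity: weight = 621.68/970.8089 = 0.6404; cost = 11.17%.
Bonds outstanding: weight = 349.1289/970.8089 = 0.3596; after-tax cost = 5.91% × (1 − 26.3%) = 4.3557%.
WACC = 0.6404 × 11.1700% + 0.3596 × 4.3557% = 8.7194%.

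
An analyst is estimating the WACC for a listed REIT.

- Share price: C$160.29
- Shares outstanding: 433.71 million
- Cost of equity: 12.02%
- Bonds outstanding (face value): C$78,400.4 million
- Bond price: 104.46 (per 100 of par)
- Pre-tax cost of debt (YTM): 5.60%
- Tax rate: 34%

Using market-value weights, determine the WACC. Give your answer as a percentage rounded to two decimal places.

7.52%

Market value of equity E = 160.29 × 433.71m = 69519.3759m. Market value of debt D = 78400.4m × 104.46/100 = 81897.05784m.
Total capital V = 69519.3759 + 81897.05784 = 151416.43374.
Equity: weight = 69519.3759/151416.43374 = 0.4591; cost = 12.02%.
Bonds outstanding: weight = 81897.05784/151416.43374 = 0.5409; after-tax cost = 5.6% × (1 − 34%) = 3.6960%.
WACC = 0.4591 × 12.0200% + 0.5409 × 3.6960% = 7.5178%.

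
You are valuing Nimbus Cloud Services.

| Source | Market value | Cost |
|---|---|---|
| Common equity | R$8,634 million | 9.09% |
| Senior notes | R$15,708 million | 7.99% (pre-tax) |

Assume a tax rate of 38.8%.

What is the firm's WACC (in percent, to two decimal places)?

Total capital V = 8634 + 15708 = 24342.
Equity: weight = 8634/24342 = 0.3547; cost = 9.09%.
Senior notes: weight = 15708/24342 = 0.6453; after-tax cost = 7.99% × (1 − 38.8%) = 4.8899%.
WACC = 0.3547 × 9.0900% + 0.6453 × 4.8899% = 6.3796%.

6.38%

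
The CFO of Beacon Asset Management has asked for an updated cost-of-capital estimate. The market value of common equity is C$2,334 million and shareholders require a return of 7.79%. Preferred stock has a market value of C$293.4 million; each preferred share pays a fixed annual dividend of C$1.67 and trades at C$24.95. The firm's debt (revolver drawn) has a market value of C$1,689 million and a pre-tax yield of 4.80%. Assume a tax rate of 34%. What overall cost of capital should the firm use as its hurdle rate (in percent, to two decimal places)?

5.91%

Cost of preferred: Rp = 1.67 / 24.95 = 6.6934%.
Total capital V = 2334 + 293.4 + 1689 = 4316.4.
Equity: weight = 2334/4316.4 = 0.5407; cost = 7.79%.
Preferred: weight = 293.4/4316.4 = 0.0680; cost = 6.6934%.
Revolver drawn: weight = 1689/4316.4 = 0.3913; after-tax cost = 4.8% × (1 − 34%) = 3.1680%.
WACC = 0.5407 × 7.7900% + 0.0680 × 6.6934% + 0.3913 × 3.1680% = 5.9069%.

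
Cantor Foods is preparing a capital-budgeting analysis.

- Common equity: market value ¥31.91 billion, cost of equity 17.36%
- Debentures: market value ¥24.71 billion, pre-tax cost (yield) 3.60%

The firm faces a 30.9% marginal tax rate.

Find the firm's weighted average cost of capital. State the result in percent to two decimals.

10.87%

Total capital V = 31.91 + 24.71 = 56.62.
Equity: weight = 31.91/56.62 = 0.5636; cost = 17.36%.
Debentures: weight = 24.71/56.62 = 0.4364; after-tax cost = 3.6% × (1 − 30.9%) = 2.4876%.
WACC = 0.5636 × 17.3600% + 0.4364 × 2.4876% = 10.8694%.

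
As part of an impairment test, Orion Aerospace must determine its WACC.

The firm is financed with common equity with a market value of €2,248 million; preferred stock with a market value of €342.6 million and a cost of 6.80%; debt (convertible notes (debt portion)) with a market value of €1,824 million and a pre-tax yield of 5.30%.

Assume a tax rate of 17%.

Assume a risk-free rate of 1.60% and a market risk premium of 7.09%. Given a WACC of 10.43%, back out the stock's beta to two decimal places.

2.01

Total capital V = 2248 + 342.6 + 1824 = 4414.6.
Equity weight = 2248/4414.6 = 0.5092.
Preferred weight = 342.6/4414.6 = 0.0776.
Convertible notes (debt portion) weight = 1824/4414.6 = 0.4132.
Debt contribution = 0.4132 × 5.3% × (1 − 17%) = 1.8176%.
Preferred contribution = 0.0776 × 6.8% = 0.5277%.
Required equity contribution = 10.43% − 2.3453% = 8.0847%  ⇒  Re = 15.8767%.
CAPM: 15.8767% = 1.6% + β × 7.09%  ⇒  β = 2.0136.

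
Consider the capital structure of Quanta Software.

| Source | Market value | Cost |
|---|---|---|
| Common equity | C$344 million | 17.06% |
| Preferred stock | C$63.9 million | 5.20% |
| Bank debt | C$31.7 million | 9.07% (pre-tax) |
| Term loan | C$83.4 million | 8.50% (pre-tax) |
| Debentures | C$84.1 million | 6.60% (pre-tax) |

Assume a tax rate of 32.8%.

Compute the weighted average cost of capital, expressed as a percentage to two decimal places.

Total capital V = 344 + 63.9 + 31.7 + 83.4 + 84.1 = 607.1.
Equity: weight = 344/607.1 = 0.5666; cost = 17.06%.
Preferred: weight = 63.9/607.1 = 0.1053; cost = 5.2%.
Bank debt: weight = 31.7/607.1 = 0.0522; after-tax cost = 9.07% × (1 − 32.8%) = 6.0950%.
Term loan: weight = 83.4/607.1 = 0.1374; after-tax cost = 8.5% × (1 − 32.8%) = 5.7120%.
Debentures: weight = 84.1/607.1 = 0.1385; after-tax cost = 6.6% × (1 − 32.8%) = 4.4352%.
WACC = 0.5666 × 17.0600% + 0.1053 × 5.2000% + 0.0522 × 6.0950% + 0.1374 × 5.7120% + 0.1385 × 4.4352% = 11.9313%.

11.93%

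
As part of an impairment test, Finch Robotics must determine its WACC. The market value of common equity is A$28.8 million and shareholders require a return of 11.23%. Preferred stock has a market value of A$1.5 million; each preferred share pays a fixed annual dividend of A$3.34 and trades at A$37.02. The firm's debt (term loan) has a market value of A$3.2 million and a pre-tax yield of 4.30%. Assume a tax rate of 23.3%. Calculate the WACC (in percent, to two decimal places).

Cost of preferred: Rp = 3.34 / 37.02 = 9.0222%.
Total capital V = 28.8 + 1.5 + 3.2 = 33.5.
Equity: weight = 28.8/33.5 = 0.8597; cost = 11.23%.
Preferred: weight = 1.5/33.5 = 0.0448; cost = 9.0222%.
Term loan: weight = 3.2/33.5 = 0.0955; after-tax cost = 4.3% × (1 − 23.3%) = 3.2981%.
WACC = 0.8597 × 11.2300% + 0.0448 × 9.0222% + 0.0955 × 3.2981% = 10.3735%.

10.37%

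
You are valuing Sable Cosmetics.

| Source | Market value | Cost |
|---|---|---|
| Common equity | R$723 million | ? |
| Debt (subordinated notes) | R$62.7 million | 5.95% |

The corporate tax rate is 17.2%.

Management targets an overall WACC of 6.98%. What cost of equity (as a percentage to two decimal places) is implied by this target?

7.16%

Total capital V = 723 + 62.7 = 785.7.
Equity weight = 723/785.7 = 0.9202.
Subordinated notes weight = 62.7/785.7 = 0.0798.
Debt contribution = 0.0798 × 5.95% × (1 − 17.2%) = 0.3931%.
Required equity contribution = 6.98% − 0.3931% = 6.5869%.
Re = 6.5869% / 0.9202 = 7.1581%.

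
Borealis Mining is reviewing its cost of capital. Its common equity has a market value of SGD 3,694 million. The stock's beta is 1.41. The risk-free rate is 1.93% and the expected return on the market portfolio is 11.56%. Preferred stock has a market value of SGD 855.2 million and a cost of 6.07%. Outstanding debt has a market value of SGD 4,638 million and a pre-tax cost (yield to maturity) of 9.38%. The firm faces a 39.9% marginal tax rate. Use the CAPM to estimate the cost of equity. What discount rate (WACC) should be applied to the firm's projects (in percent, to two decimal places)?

Market risk premium = 11.56% − 1.93% = 9.63%.
Cost of equity via CAPM: Re = 1.93% + 1.41 × 9.63% = 15.5083%.
Total capital V = 3694 + 855.2 + 4638 = 9187.2.
Equity: weight = 3694/9187.2 = 0.4021; cost = 15.5083%.
Preferred: weight = 855.2/9187.2 = 0.0931; cost = 6.07%.
Debt: weight = 4638/9187.2 = 0.5048; after-tax cost = 9.38% × (1 − 39.9%) = 5.6374%.
WACC = 0.4021 × 15.5083% + 0.0931 × 6.0700% + 0.5048 × 5.6374% = 9.6466%.

9.65%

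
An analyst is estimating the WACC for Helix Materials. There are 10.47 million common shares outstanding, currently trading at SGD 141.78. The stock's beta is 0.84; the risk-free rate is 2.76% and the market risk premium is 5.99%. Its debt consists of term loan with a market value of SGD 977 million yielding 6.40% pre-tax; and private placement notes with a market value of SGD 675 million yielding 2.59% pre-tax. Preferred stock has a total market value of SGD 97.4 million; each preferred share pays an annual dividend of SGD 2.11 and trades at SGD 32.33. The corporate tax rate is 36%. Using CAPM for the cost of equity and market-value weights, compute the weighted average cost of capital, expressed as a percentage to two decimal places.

Cost of equity via CAPM: Re = 2.76% + 0.84 × 5.99% = 7.7916%.
Cost of preferred: Rp = 2.11 / 32.33 = 6.5264%.
Market value of equity E = 141.78 × 10.47m = 1484.4366m.
Total capital V = 1484.4366 + 97.4 + 977 + 675 = 3233.8366.
Equity: weight = 1484.4366/3233.8366 = 0.4590; cost = 7.7916%.
Preferred: weight = 97.4/3233.8366 = 0.0301; cost = 6.5264%.
Term loan: weight = 977/3233.8366 = 0.3021; after-tax cost = 6.4% × (1 − 36%) = 4.0960%.
Private placement notes: weight = 675/3233.8366 = 0.2087; after-tax cost = 2.59% × (1 − 36%) = 1.6576%.
WACC = 0.4590 × 7.7916% + 0.0301 × 6.5264% + 0.3021 × 4.0960% + 0.2087 × 1.6576% = 5.3566%.

5.36%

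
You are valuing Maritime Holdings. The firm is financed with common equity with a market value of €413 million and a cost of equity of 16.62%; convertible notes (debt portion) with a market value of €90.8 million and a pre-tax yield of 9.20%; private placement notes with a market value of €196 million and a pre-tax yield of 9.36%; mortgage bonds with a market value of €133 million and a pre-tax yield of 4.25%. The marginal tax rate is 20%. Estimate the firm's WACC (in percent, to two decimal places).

11.35%

Total capital V = 413 + 90.8 + 196 + 133 = 832.8.
Equity: weight = 413/832.8 = 0.4959; cost = 16.62%.
Convertible notes (debt portion): weight = 90.8/832.8 = 0.1090; after-tax cost = 9.2% × (1 − 20%) = 7.3600%.
Private placement notes: weight = 196/832.8 = 0.2354; after-tax cost = 9.36% × (1 − 20%) = 7.4880%.
Mortgage bonds: weight = 133/832.8 = 0.1597; after-tax cost = 4.25% × (1 − 20%) = 3.4000%.
WACC = 0.4959 × 16.6200% + 0.1090 × 7.3600% + 0.2354 × 7.4880% + 0.1597 × 3.4000% = 11.3499%.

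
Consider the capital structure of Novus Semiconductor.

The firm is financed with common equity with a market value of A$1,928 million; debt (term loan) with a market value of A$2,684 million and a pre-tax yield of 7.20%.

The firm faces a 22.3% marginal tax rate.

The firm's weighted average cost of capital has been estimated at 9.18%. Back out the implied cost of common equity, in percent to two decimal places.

Total capital V = 1928 + 2684 = 4612.
Equity weight = 1928/4612 = 0.4180.
Term loan weight = 2684/4612 = 0.5820.
Debt contribution = 0.5820 × 7.2% × (1 − 22.3%) = 3.2557%.
Required equity contribution = 9.18% − 3.2557% = 5.9243%.
Re = 5.9243% / 0.4180 = 14.1716%.

14.17%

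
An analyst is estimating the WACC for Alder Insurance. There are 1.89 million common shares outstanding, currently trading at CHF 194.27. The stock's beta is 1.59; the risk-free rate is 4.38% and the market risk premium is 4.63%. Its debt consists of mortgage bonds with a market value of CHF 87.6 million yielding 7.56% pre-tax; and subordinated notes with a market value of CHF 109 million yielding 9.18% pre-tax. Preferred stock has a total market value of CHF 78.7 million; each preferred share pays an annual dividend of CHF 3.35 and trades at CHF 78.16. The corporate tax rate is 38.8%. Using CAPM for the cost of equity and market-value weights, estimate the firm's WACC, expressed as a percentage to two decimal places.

Cost of equity via CAPM: Re = 4.38% + 1.59 × 4.63% = 11.7417%.
Cost of preferred: Rp = 3.35 / 78.16 = 4.2861%.
Market value of equity E = 194.27 × 1.89m = 367.1703m.
Total capital V = 367.1703 + 78.7 + 87.6 + 109 = 642.4703.
Equity: weight = 367.1703/642.4703 = 0.5715; cost = 11.7417%.
Preferred: weight = 78.7/642.4703 = 0.1225; cost = 4.2861%.
Mortgage bonds: weight = 87.6/642.4703 = 0.1363; after-tax cost = 7.56% × (1 − 38.8%) = 4.6267%.
Subordinated notes: weight = 109/642.4703 = 0.1697; after-tax cost = 9.18% × (1 − 38.8%) = 5.6182%.
WACC = 0.5715 × 11.7417% + 0.1225 × 4.2861% + 0.1363 × 4.6267% + 0.1697 × 5.6182% = 8.8194%.

8.82%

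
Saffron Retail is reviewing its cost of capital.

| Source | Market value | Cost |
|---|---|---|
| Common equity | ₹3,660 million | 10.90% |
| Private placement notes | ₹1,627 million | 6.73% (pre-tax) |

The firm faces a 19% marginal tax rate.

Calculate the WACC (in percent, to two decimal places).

Total capital V = 3660 + 1627 = 5287.
Equity: weight = 3660/5287 = 0.6923; cost = 10.9%.
Private placement notes: weight = 1627/5287 = 0.3077; after-tax cost = 6.73% × (1 − 19%) = 5.4513%.
WACC = 0.6923 × 10.9000% + 0.3077 × 5.4513% = 9.2232%.

9.22%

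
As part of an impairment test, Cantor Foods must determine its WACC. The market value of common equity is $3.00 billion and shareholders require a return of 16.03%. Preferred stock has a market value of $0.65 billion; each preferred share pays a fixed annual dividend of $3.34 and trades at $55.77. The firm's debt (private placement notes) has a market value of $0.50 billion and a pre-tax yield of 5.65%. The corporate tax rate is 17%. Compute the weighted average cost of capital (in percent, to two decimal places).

Cost of preferred: Rp = 3.34 / 55.77 = 5.9889%.
Total capital V = 3 + 0.65 + 0.5 = 4.15.
Equity: weight = 3/4.15 = 0.7229; cost = 16.03%.
Preferred: weight = 0.65/4.15 = 0.1566; cost = 5.9889%.
Private placement notes: weight = 0.5/4.15 = 0.1205; after-tax cost = 5.65% × (1 − 17%) = 4.6895%.
WACC = 0.7229 × 16.0300% + 0.1566 × 5.9889% + 0.1205 × 4.6895% = 13.0910%.

13.09%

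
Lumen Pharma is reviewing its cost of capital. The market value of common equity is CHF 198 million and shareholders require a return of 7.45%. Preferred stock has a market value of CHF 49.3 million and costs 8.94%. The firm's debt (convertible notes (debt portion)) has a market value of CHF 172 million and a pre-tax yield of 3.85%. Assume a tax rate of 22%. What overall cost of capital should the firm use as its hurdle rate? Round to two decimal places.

Total capital V = 198 + 49.3 + 172 = 419.3.
Equity: weight = 198/419.3 = 0.4722; cost = 7.45%.
Preferred: weight = 49.3/419.3 = 0.1176; cost = 8.94%.
Convertible notes (debt portion): weight = 172/419.3 = 0.4102; after-tax cost = 3.85% × (1 − 22%) = 3.0030%.
WACC = 0.4722 × 7.4500% + 0.1176 × 8.9400% + 0.4102 × 3.0030% = 5.8010%.

5.80%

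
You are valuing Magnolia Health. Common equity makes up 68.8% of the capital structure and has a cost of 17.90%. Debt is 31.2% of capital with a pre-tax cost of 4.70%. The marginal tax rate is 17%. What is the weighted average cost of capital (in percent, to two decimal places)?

13.53%

After-tax cost of debt = 4.7% × (1 − 17%) = 3.9010%.
WACC = 0.688 × 17.9000% + 0.312 × 3.9010% = 13.5323%.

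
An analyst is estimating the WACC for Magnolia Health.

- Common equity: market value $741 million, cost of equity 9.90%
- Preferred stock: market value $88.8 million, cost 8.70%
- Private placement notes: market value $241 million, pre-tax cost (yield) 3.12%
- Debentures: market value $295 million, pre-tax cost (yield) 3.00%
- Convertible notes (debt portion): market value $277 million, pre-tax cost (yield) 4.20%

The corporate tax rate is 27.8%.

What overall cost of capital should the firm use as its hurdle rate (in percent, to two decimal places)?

6.17%

Total capital V = 741 + 88.8 + 241 + 295 + 277 = 1642.8.
Equity: weight = 741/1642.8 = 0.4511; cost = 9.9%.
Preferred: weight = 88.8/1642.8 = 0.0541; cost = 8.7%.
Private placement notes: weight = 241/1642.8 = 0.1467; after-tax cost = 3.12% × (1 − 27.8%) = 2.2526%.
Debentures: weight = 295/1642.8 = 0.1796; after-tax cost = 3% × (1 − 27.8%) = 2.1660%.
Convertible notes (debt portion): weight = 277/1642.8 = 0.1686; after-tax cost = 4.2% × (1 − 27.8%) = 3.0324%.
WACC = 0.4511 × 9.9000% + 0.0541 × 8.7000% + 0.1467 × 2.2526% + 0.1796 × 2.1660% + 0.1686 × 3.0324% = 6.1665%.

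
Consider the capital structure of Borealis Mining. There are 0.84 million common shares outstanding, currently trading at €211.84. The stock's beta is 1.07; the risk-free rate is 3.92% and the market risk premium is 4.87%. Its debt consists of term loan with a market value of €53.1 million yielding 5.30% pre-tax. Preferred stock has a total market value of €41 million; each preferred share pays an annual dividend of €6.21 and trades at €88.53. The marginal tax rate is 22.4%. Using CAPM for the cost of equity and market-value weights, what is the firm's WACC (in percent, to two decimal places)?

7.83%

Cost of equity via CAPM: Re = 3.92% + 1.07 × 4.87% = 9.1309%.
Cost of preferred: Rp = 6.21 / 88.53 = 7.0146%.
Market value of equity E = 211.84 × 0.84m = 177.9456m.
Total capital V = 177.9456 + 41 + 53.1 = 272.0456.
Equity: weight = 177.9456/272.0456 = 0.6541; cost = 9.1309%.
Preferred: weight = 41/272.0456 = 0.1507; cost = 7.0146%.
Term loan: weight = 53.1/272.0456 = 0.1952; after-tax cost = 5.3% × (1 − 22.4%) = 4.1128%.
WACC = 0.6541 × 9.1309% + 0.1507 × 7.0146% + 0.1952 × 4.1128% = 7.8325%.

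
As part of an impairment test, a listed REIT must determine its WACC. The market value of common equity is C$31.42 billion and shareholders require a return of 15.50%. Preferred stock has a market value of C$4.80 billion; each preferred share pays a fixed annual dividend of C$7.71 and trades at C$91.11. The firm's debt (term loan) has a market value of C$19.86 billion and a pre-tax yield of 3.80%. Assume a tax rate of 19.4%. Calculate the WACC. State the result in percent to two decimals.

10.49%

Cost of preferred: Rp = 7.71 / 91.11 = 8.4623%.
Total capital V = 31.42 + 4.8 + 19.86 = 56.08.
Equity: weight = 31.42/56.08 = 0.5603; cost = 15.5%.
Preferred: weight = 4.8/56.08 = 0.0856; cost = 8.4623%.
Term loan: weight = 19.86/56.08 = 0.3541; after-tax cost = 3.8% × (1 − 19.4%) = 3.0628%.
WACC = 0.5603 × 15.5000% + 0.0856 × 8.4623% + 0.3541 × 3.0628% = 10.4932%.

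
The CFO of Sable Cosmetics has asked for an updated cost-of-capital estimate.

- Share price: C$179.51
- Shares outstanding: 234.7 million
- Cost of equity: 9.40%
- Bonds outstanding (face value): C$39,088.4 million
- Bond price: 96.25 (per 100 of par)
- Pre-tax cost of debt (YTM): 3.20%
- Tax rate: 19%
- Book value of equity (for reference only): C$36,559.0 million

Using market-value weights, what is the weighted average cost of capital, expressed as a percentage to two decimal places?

6.19%

Market value of equity E = 179.51 × 234.7m = 42130.997m. Market value of debt D = 39088.4m × 96.25/100 = 37622.585m.
Total capital V = 42130.997 + 37622.585 = 79753.582.
Equity: weight = 42130.997/79753.582 = 0.5283; cost = 9.4%.
Bonds outstanding: weight = 37622.585/79753.582 = 0.4717; after-tax cost = 3.2% × (1 − 19%) = 2.5920%.
WACC = 0.5283 × 9.4000% + 0.4717 × 2.5920% = 6.1884%.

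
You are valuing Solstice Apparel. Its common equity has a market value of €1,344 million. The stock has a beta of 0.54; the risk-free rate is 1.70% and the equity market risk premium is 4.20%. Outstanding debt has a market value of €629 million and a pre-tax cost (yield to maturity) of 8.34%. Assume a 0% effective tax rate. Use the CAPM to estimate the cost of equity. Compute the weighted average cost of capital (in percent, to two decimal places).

Cost of equity via CAPM: Re = 1.7% + 0.54 × 4.2% = 3.9680%.
Total capital V = 1344 + 629 = 1973.
Equity: weight = 1344/1973 = 0.6812; cost = 3.968%.
Debt: weight = 629/1973 = 0.3188; after-tax cost = 8.34% × (1 − 0%) = 8.3400%.
WACC = 0.6812 × 3.9680% + 0.3188 × 8.3400% = 5.3618%.

5.36%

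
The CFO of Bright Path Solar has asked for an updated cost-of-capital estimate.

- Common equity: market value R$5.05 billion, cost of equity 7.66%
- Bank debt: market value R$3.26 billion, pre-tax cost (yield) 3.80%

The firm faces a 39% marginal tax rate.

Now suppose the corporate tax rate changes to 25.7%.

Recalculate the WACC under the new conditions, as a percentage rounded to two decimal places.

After the change:
Total capital V = 5.05 + 3.26 = 8.31.
Equity: weight = 5.05/8.31 = 0.6077; cost = 7.66%.
Bank debt: weight = 3.26/8.31 = 0.3923; after-tax cost = 3.8% × (1 − 25.7%) = 2.8234%.
WACC = 0.6077 × 7.6600% + 0.3923 × 2.8234% = 5.7626%.

5.76%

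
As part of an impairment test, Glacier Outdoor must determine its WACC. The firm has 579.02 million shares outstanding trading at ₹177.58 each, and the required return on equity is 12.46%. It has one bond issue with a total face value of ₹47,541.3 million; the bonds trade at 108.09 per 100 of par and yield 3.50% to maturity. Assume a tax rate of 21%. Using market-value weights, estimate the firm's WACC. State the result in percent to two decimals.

Market value of equity E = 177.58 × 579.02m = 102822.3716m. Market value of debt D = 47541.3m × 108.09/100 = 51387.39117m.
Total capital V = 102822.3716 + 51387.39117 = 154209.76277.
Equity: weight = 102822.3716/154209.76277 = 0.6668; cost = 12.46%.
Bonds outstanding: weight = 51387.39117/154209.76277 = 0.3332; after-tax cost = 3.5% × (1 − 21%) = 2.7650%.
WACC = 0.6668 × 12.4600% + 0.3332 × 2.7650% = 9.2293%.

9.23%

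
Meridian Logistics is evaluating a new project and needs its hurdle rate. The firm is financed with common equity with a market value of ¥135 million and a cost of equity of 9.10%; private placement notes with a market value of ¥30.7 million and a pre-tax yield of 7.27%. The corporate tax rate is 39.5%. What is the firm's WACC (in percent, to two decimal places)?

Total capital V = 135 + 30.7 = 165.7.
Equity: weight = 135/165.7 = 0.8147; cost = 9.1%.
Private placement notes: weight = 30.7/165.7 = 0.1853; after-tax cost = 7.27% × (1 − 39.5%) = 4.3983%.
WACC = 0.8147 × 9.1000% + 0.1853 × 4.3983% = 8.2289%.

8.23%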